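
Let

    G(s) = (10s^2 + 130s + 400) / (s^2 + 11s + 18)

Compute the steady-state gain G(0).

Set s = 0: G(0) = (400) / (18) = 200/9.

G(0) = 200/9 ≈ 22.22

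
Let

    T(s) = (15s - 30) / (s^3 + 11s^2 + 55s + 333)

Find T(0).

T(0) = -10/111 ≈ -0.09009

Set s = 0: T(0) = (-30) / (333) = -10/111.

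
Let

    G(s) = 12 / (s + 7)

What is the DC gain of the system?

At s = 0 each factor (s + a) contributes a and each (s^2 + bs + c) contributes c.
G(0) = 12·1 / ((7)) = 12/7 = 12/7.

G(0) = 12/7 ≈ 1.714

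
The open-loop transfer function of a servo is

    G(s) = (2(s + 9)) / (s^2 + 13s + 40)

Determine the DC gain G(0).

G(0) = 9/20 ≈ 0.4500

Set s = 0: G(0) = (18) / (40) = 9/20.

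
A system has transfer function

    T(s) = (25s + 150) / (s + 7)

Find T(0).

T(0) = 150/7 ≈ 21.43

Set s = 0: T(0) = (150) / (7) = 150/7.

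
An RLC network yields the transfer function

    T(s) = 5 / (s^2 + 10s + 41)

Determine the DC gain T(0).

Set s = 0: T(0) = (5) / (41) = 5/41.

T(0) = 5/41 ≈ 0.1220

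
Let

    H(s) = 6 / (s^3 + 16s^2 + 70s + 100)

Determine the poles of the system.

The poles are the roots of the denominator s^3 + 16s^2 + 70s + 100 = 0.
Trying s = -10: the polynomial evaluates to 0, so (s + 10) is a factor.
Dividing out leaves s^2 + 6s + 10 = 0.
The quadratic formula then gives s = -3 ± 1j.

s = -3 ± j, -10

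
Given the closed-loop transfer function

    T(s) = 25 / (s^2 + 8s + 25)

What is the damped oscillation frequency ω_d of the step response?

ω_d = 3 rad/s

Comparing s^2 + 8s + 25 to s^2 + 2ζωₙs + ωₙ²: ωₙ = 5 rad/s and ζ = 8/(2·5) = 0.8.
ζωₙ = 8/2 = 4, so ω_d = ωₙ√(1−ζ²) = √(ωₙ² − (ζωₙ)²) = √(25 − 4²) = √9 = 3 rad/s.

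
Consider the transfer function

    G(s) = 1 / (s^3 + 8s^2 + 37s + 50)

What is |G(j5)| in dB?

|G(j5)|_dB ≈ -44.2 dB

Substitute s = j5: numerator = 1, denominator = -150 + j60.
|G(j5)| = |1| / |-150 + j60| = 1 / 161.55 ≈ 0.006190.
In decibels: 20·log₁₀(0.006190) ≈ -44.2 dB.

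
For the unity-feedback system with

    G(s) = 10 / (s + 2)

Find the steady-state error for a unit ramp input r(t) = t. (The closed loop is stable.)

G(s) has no poles at the origin.
This is a Type 0 system; Kv = lim_{s→0} s·G(s) = 0, so the steady-state error for a ramp input is infinite.

e_ss = ∞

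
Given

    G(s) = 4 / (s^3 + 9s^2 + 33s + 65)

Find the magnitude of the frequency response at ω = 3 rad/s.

|G(j3)| ≈ 0.05423

Substitute s = j3: numerator = 4, denominator = -16 + j72.
|G(j3)| = |4| / |-16 + j72| = 4 / 73.756 ≈ 0.05423.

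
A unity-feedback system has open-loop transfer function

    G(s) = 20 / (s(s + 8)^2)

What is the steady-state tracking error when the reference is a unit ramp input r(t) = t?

e_ss = 3.200

G(s) has one pole at the origin.
This is a Type 1 system. Kv = lim_{s→0} s·G(s) = 20/64 = 5/16.
e_ss = 1/Kv = 1/(5/16) = 16/5 ≈ 3.200.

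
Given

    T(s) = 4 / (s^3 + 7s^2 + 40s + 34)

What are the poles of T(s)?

s = -3 + 5j, -3 - 5j, -1

The poles are the roots of the denominator s^3 + 7s^2 + 40s + 34 = 0.
Trying s = -1: the polynomial evaluates to 0, so (s + 1) is a factor.
Dividing out leaves s^2 + 6s + 34 = 0.
The quadratic formula then gives s = -3 ± 5j.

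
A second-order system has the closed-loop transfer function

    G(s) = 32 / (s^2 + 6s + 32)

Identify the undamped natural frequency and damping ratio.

Compare the denominator to the standard form s^2 + 2ζωₙs + ωₙ².
ωₙ² = 32, so ωₙ = √32 ≈ 5.657 rad/s.
2ζωₙ = 6, so ζ = 6/(2·√32) ≈ 0.5303.

ωₙ ≈ 5.657 rad/s, ζ ≈ 0.5303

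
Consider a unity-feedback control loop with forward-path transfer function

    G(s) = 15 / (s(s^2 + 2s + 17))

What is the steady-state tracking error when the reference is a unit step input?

e_ss = 0

G(s) has one pole at the origin.
This is a Type 1 system; for a step input the steady-state error is zero.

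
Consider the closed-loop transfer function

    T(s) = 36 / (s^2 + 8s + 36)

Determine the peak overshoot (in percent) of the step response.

Comparing s^2 + 8s + 36 to s^2 + 2ζωₙs + ωₙ²: ωₙ = 6 rad/s and ζ = 8/(2·6) ≈ 0.6667.
%OS = 100·exp(−πζ/√(1−ζ²)) = 100·exp(−π·0.6667/√(1−0.6667²)) ≈ 6.02%.

%OS ≈ 6.02%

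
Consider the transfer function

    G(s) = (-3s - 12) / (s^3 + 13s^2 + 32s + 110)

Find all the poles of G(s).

s = -1 ± 3j, -11

The poles are the roots of the denominator s^3 + 13s^2 + 32s + 110 = 0.
Trying s = -11: the polynomial evaluates to 0, so (s + 11) is a factor.
Dividing out leaves s^2 + 2s + 10 = 0.
The quadratic formula then gives s = -1 ± 3j.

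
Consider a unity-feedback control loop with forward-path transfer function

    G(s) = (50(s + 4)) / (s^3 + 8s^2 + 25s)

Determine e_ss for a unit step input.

G(s) has one pole at the origin.
This is a Type 1 system; for a step input the steady-state error is zero.

e_ss = 0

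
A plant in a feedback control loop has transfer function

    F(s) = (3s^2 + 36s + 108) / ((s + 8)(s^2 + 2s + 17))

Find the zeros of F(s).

Set the numerator to zero: 3s^2 + 36s + 108 = 0, i.e. 3·(s^2 + 12s + 36) = 0.
Factoring: (s + 6)^2 = 0.

s = -6, -6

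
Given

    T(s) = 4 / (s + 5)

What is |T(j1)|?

Substitute s = j1: numerator = 4, denominator = 5 + j1.
|T(j1)| = |4| / |5 + j1| = 4 / 5.0990 ≈ 0.7845.

|T(j1)| ≈ 0.7845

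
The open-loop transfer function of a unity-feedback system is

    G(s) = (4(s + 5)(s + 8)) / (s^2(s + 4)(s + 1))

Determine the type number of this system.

Type 2

The denominator has 2 factors of s at the origin (free integrators), so this is a Type 2 system.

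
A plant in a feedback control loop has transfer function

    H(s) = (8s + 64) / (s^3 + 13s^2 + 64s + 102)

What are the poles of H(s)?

The poles are the roots of the denominator s^3 + 13s^2 + 64s + 102 = 0.
Trying s = -3: the polynomial evaluates to 0, so (s + 3) is a factor.
Dividing out leaves s^2 + 10s + 34 = 0.
The quadratic formula then gives s = -5 ± 3j.

s = -5 + 3j, -5 - 3j, -3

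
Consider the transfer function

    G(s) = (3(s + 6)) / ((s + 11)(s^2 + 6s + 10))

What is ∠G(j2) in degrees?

∠G(j2) ≈ -55.30°

At s = j2: numerator = 18 + j6, denominator = 42 + j144.
∠G = ∠num − ∠den = 18.435° − (73.740°) = -55.30°.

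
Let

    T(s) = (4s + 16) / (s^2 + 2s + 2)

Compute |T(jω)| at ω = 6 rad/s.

Substitute s = j6: numerator = 16 + j24, denominator = -34 + j12.
|T(j6)| = |16 + j24| / |-34 + j12| = 28.844 / 36.056 = 0.8000.

|T(j6)| = 0.8000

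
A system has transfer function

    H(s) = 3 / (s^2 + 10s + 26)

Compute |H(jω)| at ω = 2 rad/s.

Substitute s = j2: numerator = 3, denominator = 22 + j20.
|H(j2)| = |3| / |22 + j20| = 3 / 29.732 ≈ 0.1009.

|H(j2)| ≈ 0.1009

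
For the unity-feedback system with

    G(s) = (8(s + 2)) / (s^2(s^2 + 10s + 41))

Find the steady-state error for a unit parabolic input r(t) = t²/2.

G(s) has 2 poles at the origin.
This is a Type 2 system. Ka = lim_{s→0} s^2·G(s) = 16/41.
e_ss = 1/Ka = 1/(16/41) = 41/16 ≈ 2.562.

e_ss = 2.562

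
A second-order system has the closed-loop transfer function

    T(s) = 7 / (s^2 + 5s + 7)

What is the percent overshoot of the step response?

%OS ≈ 0.0115%

Comparing s^2 + 5s + 7 to s^2 + 2ζωₙs + ωₙ²: ωₙ = √7 ≈ 2.646 rad/s and ζ = 5/(2·√7) ≈ 0.9449.
%OS = 100·exp(−πζ/√(1−ζ²)) = 100·exp(−π·0.9449/√(1−0.9449²)) ≈ 0.0115%.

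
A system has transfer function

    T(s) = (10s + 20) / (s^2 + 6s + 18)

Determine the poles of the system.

s = -3 + 3j, -3 - 3j

The poles are the roots of the denominator s^2 + 6s + 18 = 0.
Using the quadratic formula: s = (-6 ± √(-36))/2 = -3 ± 3j.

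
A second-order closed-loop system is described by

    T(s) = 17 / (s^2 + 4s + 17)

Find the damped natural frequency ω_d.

Comparing s^2 + 4s + 17 to s^2 + 2ζωₙs + ωₙ²: ωₙ = √17 ≈ 4.123 rad/s and ζ = 4/(2·√17) ≈ 0.4851.
ζωₙ = 4/2 = 2, so ω_d = ωₙ√(1−ζ²) = √(ωₙ² − (ζωₙ)²) = √(17 − 2²) = √13 ≈ 3.606 rad/s.

ω_d ≈ 3.606 rad/s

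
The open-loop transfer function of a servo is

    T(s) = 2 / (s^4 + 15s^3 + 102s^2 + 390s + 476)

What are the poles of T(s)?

The poles are the roots of the denominator s^4 + 15s^3 + 102s^2 + 390s + 476 = 0.
Trying s = -2: the polynomial evaluates to 0, so (s + 2) is a factor.
Dividing out leaves s^3 + 13s^2 + 76s + 238 = 0.
This factors further as (s^2 + 6s + 34)(s + 7) = 0.

s = -3 + 5j, -3 - 5j, -2, -7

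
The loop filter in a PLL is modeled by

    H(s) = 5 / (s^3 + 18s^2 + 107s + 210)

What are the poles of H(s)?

s = -6, -7, -5

The poles are the roots of the denominator s^3 + 18s^2 + 107s + 210 = 0.
Trying s = -6: the polynomial evaluates to 0, so (s + 6) is a factor.
Dividing out leaves s^2 + 12s + 35 = 0.
Factoring the quadratic: (s + 7)(s + 5) = 0.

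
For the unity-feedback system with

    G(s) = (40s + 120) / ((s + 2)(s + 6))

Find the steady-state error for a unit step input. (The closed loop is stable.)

e_ss = 0.09091

G(s) has no poles at the origin.
This is a Type 0 system. Kp = lim_{s→0} G(s) = 120/12 = 10.
e_ss = 1/(1 + Kp) = 1/(1 + 10) = 1/11 ≈ 0.09091.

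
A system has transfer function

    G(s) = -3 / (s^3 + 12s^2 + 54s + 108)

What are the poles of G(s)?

s = -3 ± 3j, -6

The poles are the roots of the denominator s^3 + 12s^2 + 54s + 108 = 0.
Trying s = -6: the polynomial evaluates to 0, so (s + 6) is a factor.
Dividing out leaves s^2 + 6s + 18 = 0.
The quadratic formula then gives s = -3 ± 3j.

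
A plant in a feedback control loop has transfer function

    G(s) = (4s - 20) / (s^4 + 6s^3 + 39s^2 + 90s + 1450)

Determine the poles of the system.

The poles are the roots of the denominator s^4 + 6s^3 + 39s^2 + 90s + 1450 = 0.
No real roots exist; factor into two real quadratics: (s^2 - 4s + 29)(s^2 + 10s + 50) = 0.
Each quadratic gives a conjugate pair via the quadratic formula.

s = 2 + 5j, 2 - 5j, -5 + 5j, -5 - 5j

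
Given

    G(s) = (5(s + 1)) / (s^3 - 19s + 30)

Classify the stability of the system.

The denominator s^3 - 19s + 30 factors as (s + 5)(s - 2)(s - 3), giving poles at s = -5, 2, 3.
Since the pole(s) at s = 2, 3 lie in the right half-plane, the system is unstable.

unstable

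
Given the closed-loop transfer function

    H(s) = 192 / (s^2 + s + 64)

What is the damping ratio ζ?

ζ = 0.0625

Compare the denominator to the standard form s^2 + 2ζωₙs + ωₙ².
ωₙ² = 64, so ωₙ = 8 rad/s.
2ζωₙ = 1, so ζ = 1/(2·8) = 0.0625.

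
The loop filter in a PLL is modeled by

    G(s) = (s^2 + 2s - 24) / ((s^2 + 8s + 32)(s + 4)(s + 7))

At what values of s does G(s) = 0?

Set the numerator to zero: s^2 + 2s - 24 = 0.
Factoring: (s + 6)(s - 4) = 0.

s = -6, 4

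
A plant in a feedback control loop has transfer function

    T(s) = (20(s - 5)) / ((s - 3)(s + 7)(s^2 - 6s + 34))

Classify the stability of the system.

unstable

The poles can be read from the denominator factors: s = 3, -7, 3 + 5j, 3 - 5j.
Since the pole(s) at s = 3, 3 ± 5j lie in the right half-plane, the system is unstable.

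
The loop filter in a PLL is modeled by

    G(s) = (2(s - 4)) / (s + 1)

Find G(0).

G(0) = -8

Set s = 0: G(0) = (-8) / (1) = -8.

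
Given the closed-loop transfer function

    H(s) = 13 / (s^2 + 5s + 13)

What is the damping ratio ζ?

ζ ≈ 0.6934

Compare the denominator to the standard form s^2 + 2ζωₙs + ωₙ².
ωₙ² = 13, so ωₙ = √13 ≈ 3.606 rad/s.
2ζωₙ = 5, so ζ = 5/(2·√13) ≈ 0.6934.
With ζ = 0.6934 the response is underdamped.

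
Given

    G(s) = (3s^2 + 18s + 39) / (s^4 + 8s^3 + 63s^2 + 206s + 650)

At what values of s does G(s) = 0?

Set the numerator to zero: 3s^2 + 18s + 39 = 0, i.e. 3·(s^2 + 6s + 13) = 0.
Factoring: (s^2 + 6s + 13) = 0.

s = -3 + 2j, -3 - 2j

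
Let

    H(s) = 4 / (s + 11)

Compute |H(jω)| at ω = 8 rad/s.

|H(j8)| ≈ 0.2941

Substitute s = j8: numerator = 4, denominator = 11 + j8.
|H(j8)| = |4| / |11 + j8| = 4 / 13.601 ≈ 0.2941.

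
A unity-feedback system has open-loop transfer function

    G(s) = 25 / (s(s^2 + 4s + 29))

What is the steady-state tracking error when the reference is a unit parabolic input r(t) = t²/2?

e_ss = ∞

G(s) has one pole at the origin.
This is a Type 1 system; Ka = lim_{s→0} s^2·G(s) = 0, so the steady-state error for a parabola input is infinite.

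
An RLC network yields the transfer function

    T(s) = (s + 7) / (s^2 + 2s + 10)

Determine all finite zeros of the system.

Set the numerator to zero: s + 7 = 0.
So s = -7.

s = -7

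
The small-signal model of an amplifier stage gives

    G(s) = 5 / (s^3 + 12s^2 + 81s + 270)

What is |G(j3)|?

Substitute s = j3: numerator = 5, denominator = 162 + j216.
|G(j3)| = |5| / |162 + j216| = 5 / 270 ≈ 0.01852.

|G(j3)| ≈ 0.01852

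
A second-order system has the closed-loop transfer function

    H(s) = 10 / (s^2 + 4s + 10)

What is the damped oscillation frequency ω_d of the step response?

Comparing s^2 + 4s + 10 to s^2 + 2ζωₙs + ωₙ²: ωₙ = √10 ≈ 3.162 rad/s and ζ = 4/(2·√10) ≈ 0.6325.
ζωₙ = 4/2 = 2, so ω_d = ωₙ√(1−ζ²) = √(ωₙ² − (ζωₙ)²) = √(10 − 2²) = √6 ≈ 2.449 rad/s.

ω_d ≈ 2.449 rad/s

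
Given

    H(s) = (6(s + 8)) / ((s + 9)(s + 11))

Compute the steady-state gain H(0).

At s = 0 each factor (s + a) contributes a and each (s^2 + bs + c) contributes c.
H(0) = 6·(8) / ((9) · (11)) = 48/99 = 16/33.

H(0) = 16/33 ≈ 0.4848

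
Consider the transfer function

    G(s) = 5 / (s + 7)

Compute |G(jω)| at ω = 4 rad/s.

|G(j4)| ≈ 0.6202

Substitute s = j4: numerator = 5, denominator = 7 + j4.
|G(j4)| = |5| / |7 + j4| = 5 / 8.0623 ≈ 0.6202.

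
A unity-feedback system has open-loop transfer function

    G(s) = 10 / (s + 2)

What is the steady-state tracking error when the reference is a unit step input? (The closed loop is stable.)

e_ss = 0.1667

G(s) has no poles at the origin.
This is a Type 0 system. Kp = lim_{s→0} G(s) = 10/2 = 5.
e_ss = 1/(1 + Kp) = 1/(1 + 5) = 1/6 ≈ 0.1667.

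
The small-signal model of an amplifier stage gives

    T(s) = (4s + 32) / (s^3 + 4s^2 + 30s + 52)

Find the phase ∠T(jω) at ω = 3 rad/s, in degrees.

∠T(j3) ≈ -55.19°

At s = j3: numerator = 32 + j12, denominator = 16 + j63.
∠T = ∠num − ∠den = 20.556° − (75.750°) = -55.19°.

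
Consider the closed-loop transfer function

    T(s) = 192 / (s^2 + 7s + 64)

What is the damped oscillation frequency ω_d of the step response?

ω_d ≈ 7.194 rad/s

Comparing s^2 + 7s + 64 to s^2 + 2ζωₙs + ωₙ²: ωₙ = 8 rad/s and ζ = 7/(2·8) = 0.4375.
ζωₙ = 7/2 = 3.5, so ω_d = ωₙ√(1−ζ²) = √(ωₙ² − (ζωₙ)²) = √(64 − 3.5²) = √51.75 ≈ 7.194 rad/s.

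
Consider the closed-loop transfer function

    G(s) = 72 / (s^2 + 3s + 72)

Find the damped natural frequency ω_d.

ω_d ≈ 8.352 rad/s

Comparing s^2 + 3s + 72 to s^2 + 2ζωₙs + ωₙ²: ωₙ = √72 ≈ 8.485 rad/s and ζ = 3/(2·√72) ≈ 0.1768.
ζωₙ = 3/2 = 1.5, so ω_d = ωₙ√(1−ζ²) = √(ωₙ² − (ζωₙ)²) = √(72 − 1.5²) = √69.75 ≈ 8.352 rad/s.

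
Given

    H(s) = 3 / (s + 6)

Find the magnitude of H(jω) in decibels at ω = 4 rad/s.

|H(j4)|_dB ≈ -7.62 dB

Substitute s = j4: numerator = 3, denominator = 6 + j4.
|H(j4)| = |3| / |6 + j4| = 3 / 7.2111 ≈ 0.4160.
In decibels: 20·log₁₀(0.4160) ≈ -7.62 dB.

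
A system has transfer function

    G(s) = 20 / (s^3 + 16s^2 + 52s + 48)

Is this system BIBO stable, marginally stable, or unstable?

stable

The denominator s^3 + 16s^2 + 52s + 48 factors as (s + 12)(s + 2)^2, giving poles at s = -12, -2, -2.
Since all poles lie strictly in the left half-plane, the system is stable.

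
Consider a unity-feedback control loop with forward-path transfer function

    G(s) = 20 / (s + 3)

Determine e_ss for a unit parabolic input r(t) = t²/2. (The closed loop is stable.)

G(s) has no poles at the origin.
This is a Type 0 system; Ka = lim_{s→0} s^2·G(s) = 0, so the steady-state error for a parabola input is infinite.

e_ss = ∞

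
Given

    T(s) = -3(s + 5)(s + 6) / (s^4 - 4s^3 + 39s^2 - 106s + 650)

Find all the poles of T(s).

The poles are the roots of the denominator s^4 - 4s^3 + 39s^2 - 106s + 650 = 0.
No real roots exist; factor into two real quadratics: (s^2 - 6s + 25)(s^2 + 2s + 26) = 0.
Each quadratic gives a conjugate pair via the quadratic formula.

s = 3 + 4j, 3 - 4j, -1 + 5j, -1 - 5j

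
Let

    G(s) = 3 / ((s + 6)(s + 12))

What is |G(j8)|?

Substitute s = j8: numerator = 3, denominator = 8 + j144.
|G(j8)| = |3| / |8 + j144| = 3 / 144.22 ≈ 0.02080.

|G(j8)| ≈ 0.02080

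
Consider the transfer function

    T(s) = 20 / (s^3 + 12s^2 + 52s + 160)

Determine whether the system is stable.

stable

The denominator s^3 + 12s^2 + 52s + 160 factors as (s^2 + 4s + 20)(s + 8), giving poles at s = -2 ± 4j, -8.
Since all poles lie strictly in the left half-plane, the system is stable.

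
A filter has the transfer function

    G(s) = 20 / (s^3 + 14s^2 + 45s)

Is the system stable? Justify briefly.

marginally stable

The denominator s^3 + 14s^2 + 45s factors as s(s + 5)(s + 9), giving poles at s = 0, -5, -9.
Since the simple pole(s) at s = 0 lie on the jω-axis with none in the right half-plane, the system is marginally stable.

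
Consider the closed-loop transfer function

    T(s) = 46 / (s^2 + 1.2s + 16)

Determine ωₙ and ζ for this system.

Compare the denominator to the standard form s^2 + 2ζωₙs + ωₙ².
ωₙ² = 16, so ωₙ = 4 rad/s.
2ζωₙ = 1.2, so ζ = 1.2/(2·4) = 0.15.

ωₙ = 4 rad/s, ζ = 0.15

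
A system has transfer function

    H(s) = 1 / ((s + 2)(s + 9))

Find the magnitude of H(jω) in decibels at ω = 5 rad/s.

Substitute s = j5: numerator = 1, denominator = -7 + j55.
|H(j5)| = |1| / |-7 + j55| = 1 / 55.444 ≈ 0.01804.
In decibels: 20·log₁₀(0.01804) ≈ -34.9 dB.

|H(j5)|_dB ≈ -34.9 dB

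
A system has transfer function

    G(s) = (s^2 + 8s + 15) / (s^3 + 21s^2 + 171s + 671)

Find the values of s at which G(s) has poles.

s = -5 ± 6j, -11

The poles are the roots of the denominator s^3 + 21s^2 + 171s + 671 = 0.
Trying s = -11: the polynomial evaluates to 0, so (s + 11) is a factor.
Dividing out leaves s^2 + 10s + 61 = 0.
The quadratic formula then gives s = -5 ± 6j.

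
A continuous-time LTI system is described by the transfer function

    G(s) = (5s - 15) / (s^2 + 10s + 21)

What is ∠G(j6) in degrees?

∠G(j6) ≈ 12.53°

At s = j6: numerator = -15 + j30, denominator = -15 + j60.
∠G = ∠num − ∠den = 116.57° − (104.04°) = 12.53°.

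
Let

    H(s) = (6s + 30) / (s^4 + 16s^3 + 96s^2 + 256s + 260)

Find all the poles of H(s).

s = -3 + j, -3 - j, -5 + j, -5 - j

The poles are the roots of the denominator s^4 + 16s^3 + 96s^2 + 256s + 260 = 0.
No real roots exist; factor into two real quadratics: (s^2 + 6s + 10)(s^2 + 10s + 26) = 0.
Each quadratic gives a conjugate pair via the quadratic formula.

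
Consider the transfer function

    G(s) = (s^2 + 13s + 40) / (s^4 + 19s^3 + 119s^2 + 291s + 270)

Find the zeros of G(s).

s = -5, -8

Set the numerator to zero: s^2 + 13s + 40 = 0.
Factoring: (s + 5)(s + 8) = 0.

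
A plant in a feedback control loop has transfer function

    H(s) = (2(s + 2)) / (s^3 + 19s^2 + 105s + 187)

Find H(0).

Set s = 0: H(0) = (4) / (187) = 4/187.

H(0) = 4/187 ≈ 0.02139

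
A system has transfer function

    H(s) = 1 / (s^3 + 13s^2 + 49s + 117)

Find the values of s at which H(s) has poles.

The poles are the roots of the denominator s^3 + 13s^2 + 49s + 117 = 0.
Trying s = -9: the polynomial evaluates to 0, so (s + 9) is a factor.
Dividing out leaves s^2 + 4s + 13 = 0.
The quadratic formula then gives s = -2 ± 3j.

s = -2 ± 3j, -9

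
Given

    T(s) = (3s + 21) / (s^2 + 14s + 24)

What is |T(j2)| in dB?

|T(j2)|_dB ≈ -3.95 dB

Substitute s = j2: numerator = 21 + j6, denominator = 20 + j28.
|T(j2)| = |21 + j6| / |20 + j28| = 21.840 / 34.409 ≈ 0.6347.
In decibels: 20·log₁₀(0.6347) ≈ -3.95 dB.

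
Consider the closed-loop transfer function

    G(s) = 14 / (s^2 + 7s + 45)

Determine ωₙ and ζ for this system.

ωₙ ≈ 6.708 rad/s, ζ ≈ 0.5217

Compare the denominator to the standard form s^2 + 2ζωₙs + ωₙ².
ωₙ² = 45, so ωₙ = √45 ≈ 6.708 rad/s.
2ζωₙ = 7, so ζ = 7/(2·√45) ≈ 0.5217.
With ζ = 0.5217 the response is underdamped.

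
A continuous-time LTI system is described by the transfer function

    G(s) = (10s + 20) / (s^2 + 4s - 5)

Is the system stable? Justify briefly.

unstable

The denominator s^2 + 4s - 5 factors as (s - 1)(s + 5), giving poles at s = 1, -5.
Since the pole(s) at s = 1 lie in the right half-plane, the system is unstable.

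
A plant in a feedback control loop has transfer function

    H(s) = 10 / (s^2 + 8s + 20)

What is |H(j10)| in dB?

Substitute s = j10: numerator = 10, denominator = -80 + j80.
|H(j10)| = |10| / |-80 + j80| = 10 / 113.14 ≈ 0.08839.
In decibels: 20·log₁₀(0.08839) ≈ -21.1 dB.

|H(j10)|_dB ≈ -21.1 dB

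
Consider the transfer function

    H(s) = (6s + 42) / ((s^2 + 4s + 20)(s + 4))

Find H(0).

H(0) = 21/40 ≈ 0.5250

Set s = 0: H(0) = (42) / (80) = 21/40.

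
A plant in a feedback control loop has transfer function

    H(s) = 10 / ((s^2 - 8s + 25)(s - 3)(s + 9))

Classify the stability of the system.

The poles can be read from the denominator factors: s = 4 + 3j, 4 - 3j, 3, -9.
Since the pole(s) at s = 4 ± 3j, 3 lie in the right half-plane, the system is unstable.

unstable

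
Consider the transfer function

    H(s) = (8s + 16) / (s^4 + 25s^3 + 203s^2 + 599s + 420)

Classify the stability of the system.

The denominator s^4 + 25s^3 + 203s^2 + 599s + 420 factors as (s + 1)(s + 5)(s + 7)(s + 12), giving poles at s = -1, -5, -7, -12.
Since all poles lie strictly in the left half-plane, the system is stable.

stable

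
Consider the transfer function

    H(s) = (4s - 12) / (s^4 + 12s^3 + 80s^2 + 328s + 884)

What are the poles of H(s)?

s = -1 ± 5j, -5 ± 3j

The poles are the roots of the denominator s^4 + 12s^3 + 80s^2 + 328s + 884 = 0.
No real roots exist; factor into two real quadratics: (s^2 + 2s + 26)(s^2 + 10s + 34) = 0.
Each quadratic gives a conjugate pair via the quadratic formula.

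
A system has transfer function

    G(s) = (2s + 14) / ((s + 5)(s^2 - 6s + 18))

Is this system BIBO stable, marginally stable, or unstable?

unstable

The poles can be read from the denominator factors: s = -5, 3 ± 3j.
Since the pole(s) at s = 3 ± 3j lie in the right half-plane, the system is unstable.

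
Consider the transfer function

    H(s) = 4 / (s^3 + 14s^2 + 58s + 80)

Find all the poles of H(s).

s = -3 + j, -3 - j, -8

The poles are the roots of the denominator s^3 + 14s^2 + 58s + 80 = 0.
Trying s = -8: the polynomial evaluates to 0, so (s + 8) is a factor.
Dividing out leaves s^2 + 6s + 10 = 0.
The quadratic formula then gives s = -3 ± 1j.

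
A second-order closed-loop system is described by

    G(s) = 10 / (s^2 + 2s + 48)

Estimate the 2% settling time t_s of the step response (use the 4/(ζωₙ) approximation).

Comparing s^2 + 2s + 48 to s^2 + 2ζωₙs + ωₙ²: ωₙ = √48 ≈ 6.928 rad/s and ζ = 2/(2·√48) ≈ 0.1443.
ζωₙ = 2/2 = 1, so t_s ≈ 4/(ζωₙ) = 4/1 = 4 s.

t_s ≈ 4 s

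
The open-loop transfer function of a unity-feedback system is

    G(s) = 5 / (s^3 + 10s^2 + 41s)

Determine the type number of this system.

Type 1

Factor s from the denominator: s^3 + 10s^2 + 41s = s·(s^2 + 10s + 41).
There is 1 pole at the origin, so the system is Type 1.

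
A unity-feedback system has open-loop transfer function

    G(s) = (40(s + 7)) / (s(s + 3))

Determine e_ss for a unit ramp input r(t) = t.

e_ss = 0.01071

G(s) has one pole at the origin.
This is a Type 1 system. Kv = lim_{s→0} s·G(s) = 280/3.
e_ss = 1/Kv = 1/(280/3) = 3/280 ≈ 0.01071.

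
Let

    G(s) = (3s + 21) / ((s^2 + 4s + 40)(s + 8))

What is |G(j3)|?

Substitute s = j3: numerator = 21 + j9, denominator = 212 + j189.
|G(j3)| = |21 + j9| / |212 + j189| = 22.847 / 284.02 ≈ 0.08044.

|G(j3)| ≈ 0.08044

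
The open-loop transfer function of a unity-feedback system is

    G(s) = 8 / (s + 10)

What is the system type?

The denominator has no factor of s at the origin — no free integrator — so this is a Type 0 system.

Type 0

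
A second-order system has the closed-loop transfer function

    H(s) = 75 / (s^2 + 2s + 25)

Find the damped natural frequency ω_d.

ω_d ≈ 4.899 rad/s

Comparing s^2 + 2s + 25 to s^2 + 2ζωₙs + ωₙ²: ωₙ = 5 rad/s and ζ = 2/(2·5) = 0.2.
ζωₙ = 2/2 = 1, so ω_d = ωₙ√(1−ζ²) = √(ωₙ² − (ζωₙ)²) = √(25 − 1²) = √24 ≈ 4.899 rad/s.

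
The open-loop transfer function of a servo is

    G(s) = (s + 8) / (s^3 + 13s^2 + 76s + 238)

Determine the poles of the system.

The poles are the roots of the denominator s^3 + 13s^2 + 76s + 238 = 0.
Trying s = -7: the polynomial evaluates to 0, so (s + 7) is a factor.
Dividing out leaves s^2 + 6s + 34 = 0.
The quadratic formula then gives s = -3 ± 5j.

s = -3 ± 5j, -7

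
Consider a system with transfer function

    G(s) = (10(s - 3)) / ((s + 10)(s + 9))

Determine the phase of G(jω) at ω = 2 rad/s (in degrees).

At s = j2: numerator = -30 + j20, denominator = 86 + j38.
∠G = ∠num − ∠den = 146.31° − (23.839°) = 122.5°.

∠G(j2) ≈ 122.5°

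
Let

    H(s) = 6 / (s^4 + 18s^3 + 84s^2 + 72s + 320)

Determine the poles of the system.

The poles are the roots of the denominator s^4 + 18s^3 + 84s^2 + 72s + 320 = 0.
Trying s = -8: the polynomial evaluates to 0, so (s + 8) is a factor.
Dividing out leaves s^3 + 10s^2 + 4s + 40 = 0.
This factors further as (s + 10)(s^2 + 4) = 0.

s = -8, -10, 2j, -2j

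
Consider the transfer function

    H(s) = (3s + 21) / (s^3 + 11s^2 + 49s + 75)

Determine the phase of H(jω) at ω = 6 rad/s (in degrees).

∠H(j6) ≈ -125.7°

At s = j6: numerator = 21 + j18, denominator = -321 + j78.
∠H = ∠num − ∠den = 40.601° − (166.34°) = -125.7°.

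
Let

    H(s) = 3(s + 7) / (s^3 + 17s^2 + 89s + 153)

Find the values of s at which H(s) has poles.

The poles are the roots of the denominator s^3 + 17s^2 + 89s + 153 = 0.
Trying s = -9: the polynomial evaluates to 0, so (s + 9) is a factor.
Dividing out leaves s^2 + 8s + 17 = 0.
The quadratic formula then gives s = -4 ± 1j.

s = -9, -4 ± j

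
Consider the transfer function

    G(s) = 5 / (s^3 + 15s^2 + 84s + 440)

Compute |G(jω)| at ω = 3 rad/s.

|G(j3)| ≈ 0.01319

Substitute s = j3: numerator = 5, denominator = 305 + j225.
|G(j3)| = |5| / |305 + j225| = 5 / 379.01 ≈ 0.01319.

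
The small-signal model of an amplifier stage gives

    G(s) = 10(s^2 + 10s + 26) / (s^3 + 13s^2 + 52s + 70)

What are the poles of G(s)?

s = -3 + j, -3 - j, -7

The poles are the roots of the denominator s^3 + 13s^2 + 52s + 70 = 0.
Trying s = -7: the polynomial evaluates to 0, so (s + 7) is a factor.
Dividing out leaves s^2 + 6s + 10 = 0.
The quadratic formula then gives s = -3 ± 1j.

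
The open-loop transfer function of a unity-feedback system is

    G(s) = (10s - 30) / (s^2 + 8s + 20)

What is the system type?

The denominator has no factor of s at the origin — no free integrator — so this is a Type 0 system.

Type 0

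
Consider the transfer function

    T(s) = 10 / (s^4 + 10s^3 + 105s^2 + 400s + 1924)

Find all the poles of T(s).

s = -4 ± 6j, -1 ± 6j

The poles are the roots of the denominator s^4 + 10s^3 + 105s^2 + 400s + 1924 = 0.
No real roots exist; factor into two real quadratics: (s^2 + 8s + 52)(s^2 + 2s + 37) = 0.
Each quadratic gives a conjugate pair via the quadratic formula.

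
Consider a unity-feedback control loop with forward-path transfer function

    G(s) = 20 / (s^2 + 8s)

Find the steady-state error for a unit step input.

G(s) has one pole at the origin.
This is a Type 1 system; for a step input the steady-state error is zero.

e_ss = 0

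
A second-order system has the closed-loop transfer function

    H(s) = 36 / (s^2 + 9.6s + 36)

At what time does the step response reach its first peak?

Comparing s^2 + 9.6s + 36 to s^2 + 2ζωₙs + ωₙ²: ωₙ = 6 rad/s and ζ = 9.6/(2·6) = 0.8.
ζωₙ = 9.6/2 = 4.8, so ω_d = ωₙ√(1−ζ²) = √(ωₙ² − (ζωₙ)²) = √(36 − 4.8²) = √12.96 = 3.600 rad/s.
t_p = π/ω_d = π/3.600 ≈ 0.8727 s.

t_p ≈ 0.8727 s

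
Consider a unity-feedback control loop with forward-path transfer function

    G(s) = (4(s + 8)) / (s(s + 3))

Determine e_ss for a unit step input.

G(s) has one pole at the origin.
This is a Type 1 system; for a step input the steady-state error is zero.

e_ss = 0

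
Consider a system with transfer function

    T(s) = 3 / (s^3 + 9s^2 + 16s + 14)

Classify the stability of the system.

stable

The denominator s^3 + 9s^2 + 16s + 14 factors as (s^2 + 2s + 2)(s + 7), giving poles at s = -1 + j, -1 - j, -7.
Since all poles lie strictly in the left half-plane, the system is stable.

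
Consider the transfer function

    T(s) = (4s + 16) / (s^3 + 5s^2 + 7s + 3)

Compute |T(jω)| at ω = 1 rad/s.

Substitute s = j1: numerator = 16 + j4, denominator = -2 + j6.
|T(j1)| = |16 + j4| / |-2 + j6| = 16.492 / 6.3246 ≈ 2.608.

|T(j1)| ≈ 2.608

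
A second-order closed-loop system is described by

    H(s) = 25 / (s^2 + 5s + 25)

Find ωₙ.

ωₙ = 5 rad/s

Compare the denominator to the standard form s^2 + 2ζωₙs + ωₙ².
ωₙ² = 25, so ωₙ = 5 rad/s.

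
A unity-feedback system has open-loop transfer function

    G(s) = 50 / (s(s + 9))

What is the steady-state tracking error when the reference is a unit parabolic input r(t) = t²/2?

G(s) has one pole at the origin.
This is a Type 1 system; Ka = lim_{s→0} s^2·G(s) = 0, so the steady-state error for a parabola input is infinite.

e_ss = ∞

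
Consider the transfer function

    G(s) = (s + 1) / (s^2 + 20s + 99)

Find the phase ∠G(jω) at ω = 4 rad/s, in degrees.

At s = j4: numerator = 1 + j4, denominator = 83 + j80.
∠G = ∠num − ∠den = 75.964° − (43.946°) = 32.02°.

∠G(j4) ≈ 32.02°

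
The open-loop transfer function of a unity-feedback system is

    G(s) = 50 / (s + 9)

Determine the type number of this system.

The denominator has no factor of s at the origin — no free integrator — so this is a Type 0 system.

Type 0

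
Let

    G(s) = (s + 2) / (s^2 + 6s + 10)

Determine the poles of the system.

The poles are the roots of the denominator s^2 + 6s + 10 = 0.
Using the quadratic formula: s = (-6 ± √(-4))/2 = -3 ± 1j.

s = -3 ± j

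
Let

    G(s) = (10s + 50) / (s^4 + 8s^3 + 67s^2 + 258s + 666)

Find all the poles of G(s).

s = -1 + 6j, -1 - 6j, -3 + 3j, -3 - 3j

The poles are the roots of the denominator s^4 + 8s^3 + 67s^2 + 258s + 666 = 0.
No real roots exist; factor into two real quadratics: (s^2 + 2s + 37)(s^2 + 6s + 18) = 0.
Each quadratic gives a conjugate pair via the quadratic formula.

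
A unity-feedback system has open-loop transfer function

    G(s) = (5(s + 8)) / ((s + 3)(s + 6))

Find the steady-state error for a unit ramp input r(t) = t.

e_ss = ∞

G(s) has no poles at the origin.
This is a Type 0 system; Kv = lim_{s→0} s·G(s) = 0, so the steady-state error for a ramp input is infinite.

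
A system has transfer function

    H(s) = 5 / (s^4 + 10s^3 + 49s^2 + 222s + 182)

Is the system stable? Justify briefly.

The denominator s^4 + 10s^3 + 49s^2 + 222s + 182 factors as (s + 7)(s + 1)(s^2 + 2s + 26), giving poles at s = -7, -1, -1 ± 5j.
Since all poles lie strictly in the left half-plane, the system is stable.

stable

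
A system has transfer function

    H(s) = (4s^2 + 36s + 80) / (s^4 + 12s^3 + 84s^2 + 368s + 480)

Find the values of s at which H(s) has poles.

s = -2 ± 6j, -2, -6

The poles are the roots of the denominator s^4 + 12s^3 + 84s^2 + 368s + 480 = 0.
Trying s = -2: the polynomial evaluates to 0, so (s + 2) is a factor.
Dividing out leaves s^3 + 10s^2 + 64s + 240 = 0.
This factors further as (s^2 + 4s + 40)(s + 6) = 0.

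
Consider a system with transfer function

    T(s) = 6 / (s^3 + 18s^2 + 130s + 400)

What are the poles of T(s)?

s = -5 + 5j, -5 - 5j, -8

The poles are the roots of the denominator s^3 + 18s^2 + 130s + 400 = 0.
Trying s = -8: the polynomial evaluates to 0, so (s + 8) is a factor.
Dividing out leaves s^2 + 10s + 50 = 0.
The quadratic formula then gives s = -5 ± 5j.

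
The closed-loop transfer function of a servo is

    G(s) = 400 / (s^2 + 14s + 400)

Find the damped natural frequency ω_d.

Comparing s^2 + 14s + 400 to s^2 + 2ζωₙs + ωₙ²: ωₙ = 20 rad/s and ζ = 14/(2·20) = 0.35.
ζωₙ = 14/2 = 7, so ω_d = ωₙ√(1−ζ²) = √(ωₙ² − (ζωₙ)²) = √(400 − 7²) = √351 ≈ 18.73 rad/s.

ω_d ≈ 18.73 rad/s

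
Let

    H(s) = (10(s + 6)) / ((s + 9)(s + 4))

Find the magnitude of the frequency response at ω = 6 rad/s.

Substitute s = j6: numerator = 60 + j60, denominator = j78.
|H(j6)| = |60 + j60| / |j78| = 84.853 / 78 ≈ 1.088.

|H(j6)| ≈ 1.088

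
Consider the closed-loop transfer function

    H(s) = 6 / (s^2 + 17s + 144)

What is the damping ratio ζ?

Compare the denominator to the standard form s^2 + 2ζωₙs + ωₙ².
ωₙ² = 144, so ωₙ = 12 rad/s.
2ζωₙ = 17, so ζ = 17/(2·12) ≈ 0.7083.

ζ ≈ 0.7083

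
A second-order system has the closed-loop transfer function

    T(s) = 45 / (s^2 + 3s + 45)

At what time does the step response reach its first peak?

Comparing s^2 + 3s + 45 to s^2 + 2ζωₙs + ωₙ²: ωₙ = √45 ≈ 6.708 rad/s and ζ = 3/(2·√45) ≈ 0.2236.
ζωₙ = 3/2 = 1.5, so ω_d = ωₙ√(1−ζ²) = √(ωₙ² − (ζωₙ)²) = √(45 − 1.5²) = √42.75 ≈ 6.538 rad/s.
t_p = π/ω_d = π/6.538 ≈ 0.4805 s.

t_p ≈ 0.4805 s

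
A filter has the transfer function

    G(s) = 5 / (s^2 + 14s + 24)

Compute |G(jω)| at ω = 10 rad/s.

|G(j10)| ≈ 0.03139

Substitute s = j10: numerator = 5, denominator = -76 + j140.
|G(j10)| = |5| / |-76 + j140| = 5 / 159.30 ≈ 0.03139.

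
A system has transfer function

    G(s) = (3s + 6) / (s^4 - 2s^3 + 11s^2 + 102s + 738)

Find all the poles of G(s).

The poles are the roots of the denominator s^4 - 2s^3 + 11s^2 + 102s + 738 = 0.
No real roots exist; factor into two real quadratics: (s^2 - 8s + 41)(s^2 + 6s + 18) = 0.
Each quadratic gives a conjugate pair via the quadratic formula.

s = 4 + 5j, 4 - 5j, -3 + 3j, -3 - 3j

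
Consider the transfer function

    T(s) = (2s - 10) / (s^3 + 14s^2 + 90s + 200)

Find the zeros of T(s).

s = 5

Set the numerator to zero: 2s - 10 = 0, i.e. 2·(s - 5) = 0.
So s = 5.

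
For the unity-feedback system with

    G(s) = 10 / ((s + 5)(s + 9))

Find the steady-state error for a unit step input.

e_ss = 0.8182

G(s) has no poles at the origin.
This is a Type 0 system. Kp = lim_{s→0} G(s) = 10/45 = 2/9.
e_ss = 1/(1 + Kp) = 1/(1 + 2/9) = 9/11 ≈ 0.8182.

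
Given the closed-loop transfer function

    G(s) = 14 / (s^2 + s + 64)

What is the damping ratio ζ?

ζ = 0.0625

Compare the denominator to the standard form s^2 + 2ζωₙs + ωₙ².
ωₙ² = 64, so ωₙ = 8 rad/s.
2ζωₙ = 1, so ζ = 1/(2·8) = 0.0625.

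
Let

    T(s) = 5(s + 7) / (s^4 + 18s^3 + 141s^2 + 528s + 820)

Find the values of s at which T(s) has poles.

The poles are the roots of the denominator s^4 + 18s^3 + 141s^2 + 528s + 820 = 0.
No real roots exist; factor into two real quadratics: (s^2 + 8s + 20)(s^2 + 10s + 41) = 0.
Each quadratic gives a conjugate pair via the quadratic formula.

s = -4 + 2j, -4 - 2j, -5 + 4j, -5 - 4j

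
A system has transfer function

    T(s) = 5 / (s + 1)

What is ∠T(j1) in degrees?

At s = j1: numerator = 5, denominator = 1 + j1.
∠T = ∠num − ∠den = 0° − (45°) = -45°.

∠T(j1) ≈ -45°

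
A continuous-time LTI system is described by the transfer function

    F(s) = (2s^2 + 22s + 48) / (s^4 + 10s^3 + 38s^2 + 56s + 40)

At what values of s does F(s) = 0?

Set the numerator to zero: 2s^2 + 22s + 48 = 0, i.e. 2·(s^2 + 11s + 24) = 0.
Factoring: (s + 8)(s + 3) = 0.

s = -8, -3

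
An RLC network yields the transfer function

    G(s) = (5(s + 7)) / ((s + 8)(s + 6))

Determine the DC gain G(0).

At s = 0 each factor (s + a) contributes a and each (s^2 + bs + c) contributes c.
G(0) = 5·(7) / ((8) · (6)) = 35/48 = 35/48.

G(0) = 35/48 ≈ 0.7292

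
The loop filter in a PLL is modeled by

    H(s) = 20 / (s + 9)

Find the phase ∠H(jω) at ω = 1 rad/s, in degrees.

∠H(j1) ≈ -6.340°

At s = j1: numerator = 20, denominator = 9 + j1.
∠H = ∠num − ∠den = 0° − (6.3402°) = -6.340°.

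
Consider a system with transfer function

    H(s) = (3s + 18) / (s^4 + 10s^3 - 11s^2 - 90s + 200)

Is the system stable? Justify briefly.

unstable

The denominator s^4 + 10s^3 - 11s^2 - 90s + 200 factors as (s + 4)(s + 10)(s^2 - 4s + 5), giving poles at s = -4, -10, 2 ± j.
Since the pole(s) at s = 2 + j, 2 - j lie in the right half-plane, the system is unstable.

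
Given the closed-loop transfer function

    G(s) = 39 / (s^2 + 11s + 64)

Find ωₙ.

ωₙ = 8 rad/s

Compare the denominator to the standard form s^2 + 2ζωₙs + ωₙ².
ωₙ² = 64, so ωₙ = 8 rad/s.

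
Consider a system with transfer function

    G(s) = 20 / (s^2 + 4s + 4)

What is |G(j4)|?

Substitute s = j4: numerator = 20, denominator = -12 + j16.
|G(j4)| = |20| / |-12 + j16| = 20 / 20 = 1.

|G(j4)| = 1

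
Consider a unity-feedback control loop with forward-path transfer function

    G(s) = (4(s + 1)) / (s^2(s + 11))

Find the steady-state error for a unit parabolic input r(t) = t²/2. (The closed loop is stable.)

G(s) has 2 poles at the origin.
This is a Type 2 system. Ka = lim_{s→0} s^2·G(s) = 4/11.
e_ss = 1/Ka = 1/(4/11) = 11/4 ≈ 2.750.

e_ss = 2.750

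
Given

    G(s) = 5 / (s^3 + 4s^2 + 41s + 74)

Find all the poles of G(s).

s = -1 ± 6j, -2

The poles are the roots of the denominator s^3 + 4s^2 + 41s + 74 = 0.
Trying s = -2: the polynomial evaluates to 0, so (s + 2) is a factor.
Dividing out leaves s^2 + 2s + 37 = 0.
The quadratic formula then gives s = -1 ± 6j.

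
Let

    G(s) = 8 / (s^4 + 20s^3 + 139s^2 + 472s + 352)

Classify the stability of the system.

stable

The denominator s^4 + 20s^3 + 139s^2 + 472s + 352 factors as (s + 1)(s^2 + 8s + 32)(s + 11), giving poles at s = -1, -4 + 4j, -4 - 4j, -11.
Since all poles lie strictly in the left half-plane, the system is stable.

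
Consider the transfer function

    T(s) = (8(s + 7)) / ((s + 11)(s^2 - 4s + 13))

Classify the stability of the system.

unstable

The poles can be read from the denominator factors: s = -11, 2 ± 3j.
Since the pole(s) at s = 2 ± 3j lie in the right half-plane, the system is unstable.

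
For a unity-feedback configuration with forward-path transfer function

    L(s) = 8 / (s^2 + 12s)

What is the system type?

The denominator has 1 factor of s at the origin (free integrator), so this is a Type 1 system.

Type 1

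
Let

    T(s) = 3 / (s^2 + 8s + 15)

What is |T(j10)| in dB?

Substitute s = j10: numerator = 3, denominator = -85 + j80.
|T(j10)| = |3| / |-85 + j80| = 3 / 116.73 ≈ 0.02570.
In decibels: 20·log₁₀(0.02570) ≈ -31.8 dB.

|T(j10)|_dB ≈ -31.8 dB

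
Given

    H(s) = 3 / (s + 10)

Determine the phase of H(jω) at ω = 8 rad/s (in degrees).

At s = j8: numerator = 3, denominator = 10 + j8.
∠H = ∠num − ∠den = 0° − (38.660°) = -38.66°.

∠H(j8) ≈ -38.66°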